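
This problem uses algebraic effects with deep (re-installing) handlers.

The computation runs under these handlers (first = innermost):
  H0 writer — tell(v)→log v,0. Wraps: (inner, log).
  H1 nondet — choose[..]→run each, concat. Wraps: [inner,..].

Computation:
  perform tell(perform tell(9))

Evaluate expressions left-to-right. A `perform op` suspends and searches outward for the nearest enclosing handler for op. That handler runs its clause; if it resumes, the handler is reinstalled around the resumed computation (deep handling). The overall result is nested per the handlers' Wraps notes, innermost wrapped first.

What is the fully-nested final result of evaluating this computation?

Answer: [(0, (9, 0))]

Step-by-step:
tell(9) @ H0 ⇒ log+=9
tell(0) @ H0 ⇒ log+=0
H0 returns (0, (9, 0))
H1 returns [(0, (9, 0))]
= [(0, (9, 0))]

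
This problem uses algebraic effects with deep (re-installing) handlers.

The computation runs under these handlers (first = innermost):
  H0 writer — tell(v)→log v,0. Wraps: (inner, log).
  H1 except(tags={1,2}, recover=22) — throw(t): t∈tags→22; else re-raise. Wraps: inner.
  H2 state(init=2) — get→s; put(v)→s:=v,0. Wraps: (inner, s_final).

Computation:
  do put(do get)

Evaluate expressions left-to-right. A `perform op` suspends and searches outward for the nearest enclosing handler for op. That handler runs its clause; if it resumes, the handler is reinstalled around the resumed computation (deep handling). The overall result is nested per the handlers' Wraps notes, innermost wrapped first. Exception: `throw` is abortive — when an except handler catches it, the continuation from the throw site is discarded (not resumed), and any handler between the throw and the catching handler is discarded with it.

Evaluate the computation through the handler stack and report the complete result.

Working:
get @ H2 ⇒ 2
put(2) @ H2 ⇒ s:=2
H0 returns (0, ())
H1 returns (0, ())
H2 returns ((0, ()), 2)
= ((0, ()), 2)

Answer: ((0, ()), 2)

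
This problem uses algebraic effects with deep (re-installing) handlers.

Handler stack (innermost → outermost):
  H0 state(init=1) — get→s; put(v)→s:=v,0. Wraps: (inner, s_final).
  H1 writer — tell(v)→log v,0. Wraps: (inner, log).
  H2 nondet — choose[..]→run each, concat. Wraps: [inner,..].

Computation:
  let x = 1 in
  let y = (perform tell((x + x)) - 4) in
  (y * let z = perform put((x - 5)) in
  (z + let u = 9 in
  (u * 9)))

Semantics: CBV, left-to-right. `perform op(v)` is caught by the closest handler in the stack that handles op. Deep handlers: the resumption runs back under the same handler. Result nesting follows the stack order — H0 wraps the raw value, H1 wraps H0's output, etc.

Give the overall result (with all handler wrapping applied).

Step-by-step:
tell(2) @ H1 ⇒ log+=2
put(-4) @ H0 ⇒ s:=-4
H0 returns (-324, -4)
H1 returns ((-324, -4), (2))
H2 returns [((-324, -4), (2))]
= [((-324, -4), (2))]

Answer: [((-324, -4), (2))]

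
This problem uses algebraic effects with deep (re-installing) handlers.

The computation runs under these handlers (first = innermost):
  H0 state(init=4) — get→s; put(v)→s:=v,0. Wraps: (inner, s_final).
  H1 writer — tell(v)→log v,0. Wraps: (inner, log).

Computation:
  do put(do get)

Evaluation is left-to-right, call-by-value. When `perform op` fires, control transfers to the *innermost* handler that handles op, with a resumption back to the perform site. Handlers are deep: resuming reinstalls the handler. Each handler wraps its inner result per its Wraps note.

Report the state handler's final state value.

Step-by-step:
get @ H0 ⇒ 4
put(4) @ H0 ⇒ s:=4
H0 returns (0, 4)
H1 returns ((0, 4), ())
= ((0, 4), ())

Answer: 4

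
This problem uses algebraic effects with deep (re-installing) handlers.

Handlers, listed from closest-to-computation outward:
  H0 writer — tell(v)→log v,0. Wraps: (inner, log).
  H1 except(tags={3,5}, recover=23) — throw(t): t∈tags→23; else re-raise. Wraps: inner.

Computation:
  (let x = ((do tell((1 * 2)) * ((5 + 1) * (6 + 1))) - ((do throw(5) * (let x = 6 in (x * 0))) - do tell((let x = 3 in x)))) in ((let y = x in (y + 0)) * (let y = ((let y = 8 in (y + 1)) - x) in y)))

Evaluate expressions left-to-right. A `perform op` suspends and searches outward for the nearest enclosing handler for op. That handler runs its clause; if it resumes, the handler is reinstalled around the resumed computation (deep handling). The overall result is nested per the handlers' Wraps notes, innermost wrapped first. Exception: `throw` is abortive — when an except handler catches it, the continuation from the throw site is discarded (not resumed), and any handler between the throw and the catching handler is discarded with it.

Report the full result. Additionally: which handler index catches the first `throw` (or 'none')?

Working:
tell(2) @ H0 ⇒ log+=2
throw(5) @ H1 caught ⇒ 23
= 23

Answer: 23 ; first throw caught by: H1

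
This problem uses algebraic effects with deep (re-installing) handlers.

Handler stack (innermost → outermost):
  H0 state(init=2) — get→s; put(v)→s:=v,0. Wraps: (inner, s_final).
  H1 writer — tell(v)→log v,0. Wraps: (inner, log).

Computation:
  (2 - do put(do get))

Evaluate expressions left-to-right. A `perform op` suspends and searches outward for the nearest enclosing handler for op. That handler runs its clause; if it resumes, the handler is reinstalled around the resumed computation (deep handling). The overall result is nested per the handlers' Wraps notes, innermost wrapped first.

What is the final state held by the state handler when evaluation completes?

Step-by-step:
get @ H0 ⇒ 2
put(2) @ H0 ⇒ s:=2
H0 returns (2, 2)
H1 returns ((2, 2), ())
= ((2, 2), ())

Answer: 2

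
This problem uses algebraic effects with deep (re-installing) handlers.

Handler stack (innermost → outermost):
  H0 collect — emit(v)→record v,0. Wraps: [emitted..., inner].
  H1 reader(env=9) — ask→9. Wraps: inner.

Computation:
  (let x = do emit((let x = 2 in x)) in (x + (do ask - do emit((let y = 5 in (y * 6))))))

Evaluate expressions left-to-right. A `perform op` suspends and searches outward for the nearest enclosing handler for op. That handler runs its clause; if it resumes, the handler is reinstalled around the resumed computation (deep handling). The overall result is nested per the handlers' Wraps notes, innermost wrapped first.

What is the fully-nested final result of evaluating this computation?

Working:
emit(2) @ H0 ⇒ out+=2
ask @ H1 ⇒ 9
emit(30) @ H0 ⇒ out+=30
H0 returns [2, 30, 9]
H1 returns [2, 30, 9]
= [2, 30, 9]

Answer: [2, 30, 9]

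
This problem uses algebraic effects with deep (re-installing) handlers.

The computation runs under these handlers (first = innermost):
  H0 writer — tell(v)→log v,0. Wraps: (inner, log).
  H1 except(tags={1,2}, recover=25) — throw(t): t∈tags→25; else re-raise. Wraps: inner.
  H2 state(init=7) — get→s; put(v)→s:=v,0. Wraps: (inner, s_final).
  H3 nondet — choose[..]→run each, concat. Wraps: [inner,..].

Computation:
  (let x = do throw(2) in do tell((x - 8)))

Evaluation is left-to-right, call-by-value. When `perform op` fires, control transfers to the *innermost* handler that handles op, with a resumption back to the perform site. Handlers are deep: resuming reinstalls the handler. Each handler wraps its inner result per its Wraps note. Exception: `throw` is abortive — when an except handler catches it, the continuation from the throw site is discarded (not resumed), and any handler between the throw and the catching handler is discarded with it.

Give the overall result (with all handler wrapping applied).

Answer: [(25, 7)]

Evaluation trace:
throw(2) @ H1 caught ⇒ 25
H2 returns (25, 7)
H3 returns [(25, 7)]
= [(25, 7)]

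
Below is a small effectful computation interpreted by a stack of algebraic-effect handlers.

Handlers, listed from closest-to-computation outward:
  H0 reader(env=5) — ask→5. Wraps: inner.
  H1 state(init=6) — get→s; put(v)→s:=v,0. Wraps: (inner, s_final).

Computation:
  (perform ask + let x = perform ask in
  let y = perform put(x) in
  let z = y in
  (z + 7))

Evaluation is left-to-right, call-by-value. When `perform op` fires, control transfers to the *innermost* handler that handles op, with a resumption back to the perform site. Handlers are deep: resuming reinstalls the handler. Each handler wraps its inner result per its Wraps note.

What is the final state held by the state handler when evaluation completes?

Step-by-step:
ask @ H0 ⇒ 5
ask @ H0 ⇒ 5
put(5) @ H1 ⇒ s:=5
H0 returns 12
H1 returns (12, 5)
= (12, 5)

Answer: 5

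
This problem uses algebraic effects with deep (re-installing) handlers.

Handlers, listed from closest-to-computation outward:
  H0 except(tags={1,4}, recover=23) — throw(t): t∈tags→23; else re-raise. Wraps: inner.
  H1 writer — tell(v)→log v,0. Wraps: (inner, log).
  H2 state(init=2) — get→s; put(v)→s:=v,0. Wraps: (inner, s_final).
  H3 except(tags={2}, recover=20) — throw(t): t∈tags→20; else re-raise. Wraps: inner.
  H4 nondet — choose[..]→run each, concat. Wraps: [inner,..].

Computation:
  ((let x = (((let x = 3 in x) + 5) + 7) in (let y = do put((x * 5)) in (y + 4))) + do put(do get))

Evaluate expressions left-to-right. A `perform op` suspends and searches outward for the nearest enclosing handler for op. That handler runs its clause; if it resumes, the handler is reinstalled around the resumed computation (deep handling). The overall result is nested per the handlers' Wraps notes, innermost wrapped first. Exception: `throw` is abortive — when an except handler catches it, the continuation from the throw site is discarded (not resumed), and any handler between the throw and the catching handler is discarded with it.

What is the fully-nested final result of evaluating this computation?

Answer: [((4, ()), 75)]

Step-by-step:
put(75) @ H2 ⇒ s:=75
get @ H2 ⇒ 75
put(75) @ H2 ⇒ s:=75
H0 returns 4
H1 returns (4, ())
H2 returns ((4, ()), 75)
H3 returns ((4, ()), 75)
H4 returns [((4, ()), 75)]
= [((4, ()), 75)]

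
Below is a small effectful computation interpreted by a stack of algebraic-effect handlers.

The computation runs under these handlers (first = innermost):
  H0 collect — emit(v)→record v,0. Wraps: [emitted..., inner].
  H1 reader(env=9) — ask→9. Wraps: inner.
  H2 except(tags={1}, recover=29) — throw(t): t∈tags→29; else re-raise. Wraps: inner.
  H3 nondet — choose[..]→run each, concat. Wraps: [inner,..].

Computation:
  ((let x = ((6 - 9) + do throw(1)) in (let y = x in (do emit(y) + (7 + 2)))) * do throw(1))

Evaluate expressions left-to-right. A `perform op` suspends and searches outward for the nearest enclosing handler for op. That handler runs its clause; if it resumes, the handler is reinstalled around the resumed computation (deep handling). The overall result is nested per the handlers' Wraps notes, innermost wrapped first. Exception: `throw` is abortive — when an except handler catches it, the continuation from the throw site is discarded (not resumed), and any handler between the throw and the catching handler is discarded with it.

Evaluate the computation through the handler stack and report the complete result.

Answer: [29]

Step-by-step:
throw(1) @ H2 caught ⇒ 29
H3 returns [29]
= [29]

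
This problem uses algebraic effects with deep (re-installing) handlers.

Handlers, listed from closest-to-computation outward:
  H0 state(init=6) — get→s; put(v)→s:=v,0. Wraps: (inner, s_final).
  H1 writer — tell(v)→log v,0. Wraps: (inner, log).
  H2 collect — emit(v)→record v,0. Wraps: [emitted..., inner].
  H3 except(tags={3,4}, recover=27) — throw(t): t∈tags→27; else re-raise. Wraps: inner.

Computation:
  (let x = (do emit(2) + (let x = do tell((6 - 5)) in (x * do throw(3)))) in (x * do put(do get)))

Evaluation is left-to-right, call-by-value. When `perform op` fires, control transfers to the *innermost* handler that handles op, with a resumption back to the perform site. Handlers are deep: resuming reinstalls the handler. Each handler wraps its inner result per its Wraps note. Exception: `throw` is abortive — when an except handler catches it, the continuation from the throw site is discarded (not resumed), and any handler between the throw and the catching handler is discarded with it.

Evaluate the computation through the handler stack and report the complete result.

Evaluation trace:
emit(2) @ H2 ⇒ out+=2
tell(1) @ H1 ⇒ log+=1
throw(3) @ H3 caught ⇒ 27
= 27

Answer: 27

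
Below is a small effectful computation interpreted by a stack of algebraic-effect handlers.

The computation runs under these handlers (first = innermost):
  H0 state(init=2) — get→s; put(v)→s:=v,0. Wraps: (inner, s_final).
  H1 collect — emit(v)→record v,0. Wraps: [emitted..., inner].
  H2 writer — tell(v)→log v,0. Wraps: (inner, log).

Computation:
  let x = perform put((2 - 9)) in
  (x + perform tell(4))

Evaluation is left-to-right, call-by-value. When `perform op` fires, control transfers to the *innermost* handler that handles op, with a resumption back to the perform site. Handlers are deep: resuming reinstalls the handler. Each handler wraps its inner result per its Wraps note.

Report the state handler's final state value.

Answer: -7

Evaluation trace:
put(-7) @ H0 ⇒ s:=-7
tell(4) @ H2 ⇒ log+=4
H0 returns (0, -7)
H1 returns [(0, -7)]
H2 returns ([(0, -7)], (4))
= ([(0, -7)], (4))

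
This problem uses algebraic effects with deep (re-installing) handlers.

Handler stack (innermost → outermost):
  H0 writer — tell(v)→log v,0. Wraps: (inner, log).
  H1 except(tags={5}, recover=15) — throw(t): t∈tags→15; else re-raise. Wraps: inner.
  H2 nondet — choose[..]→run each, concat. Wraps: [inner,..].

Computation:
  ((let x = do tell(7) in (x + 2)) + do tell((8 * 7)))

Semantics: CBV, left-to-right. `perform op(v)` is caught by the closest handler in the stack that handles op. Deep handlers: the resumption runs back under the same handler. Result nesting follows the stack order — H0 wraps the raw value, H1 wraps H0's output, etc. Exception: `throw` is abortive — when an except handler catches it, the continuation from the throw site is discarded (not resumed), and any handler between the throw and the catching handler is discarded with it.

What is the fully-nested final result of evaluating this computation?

Working:
tell(7) @ H0 ⇒ log+=7
tell(56) @ H0 ⇒ log+=56
H0 returns (2, (7, 56))
H1 returns (2, (7, 56))
H2 returns [(2, (7, 56))]
= [(2, (7, 56))]

Answer: [(2, (7, 56))]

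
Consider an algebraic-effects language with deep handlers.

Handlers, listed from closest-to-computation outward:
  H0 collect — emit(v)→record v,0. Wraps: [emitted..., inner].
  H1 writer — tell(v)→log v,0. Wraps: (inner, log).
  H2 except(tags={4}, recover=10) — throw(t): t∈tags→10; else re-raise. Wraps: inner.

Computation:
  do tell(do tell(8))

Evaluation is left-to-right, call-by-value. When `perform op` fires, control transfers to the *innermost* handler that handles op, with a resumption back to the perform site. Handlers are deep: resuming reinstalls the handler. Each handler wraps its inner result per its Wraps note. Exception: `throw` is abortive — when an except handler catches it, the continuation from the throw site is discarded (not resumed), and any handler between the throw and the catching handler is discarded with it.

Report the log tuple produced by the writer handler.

Step-by-step:
tell(8) @ H1 ⇒ log+=8
tell(0) @ H1 ⇒ log+=0
H0 returns [0]
H1 returns ([0], (8, 0))
H2 returns ([0], (8, 0))
= ([0], (8, 0))

Answer: (8, 0)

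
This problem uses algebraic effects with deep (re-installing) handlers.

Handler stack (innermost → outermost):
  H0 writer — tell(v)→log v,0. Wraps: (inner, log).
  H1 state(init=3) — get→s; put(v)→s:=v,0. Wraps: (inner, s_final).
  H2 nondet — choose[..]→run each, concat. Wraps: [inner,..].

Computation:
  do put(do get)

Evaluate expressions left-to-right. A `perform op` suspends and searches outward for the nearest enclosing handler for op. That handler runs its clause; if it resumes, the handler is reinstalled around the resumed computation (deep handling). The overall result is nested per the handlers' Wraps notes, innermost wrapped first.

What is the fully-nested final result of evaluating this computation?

Answer: [((0, ()), 3)]

Evaluation trace:
get @ H1 ⇒ 3
put(3) @ H1 ⇒ s:=3
H0 returns (0, ())
H1 returns ((0, ()), 3)
H2 returns [((0, ()), 3)]
= [((0, ()), 3)]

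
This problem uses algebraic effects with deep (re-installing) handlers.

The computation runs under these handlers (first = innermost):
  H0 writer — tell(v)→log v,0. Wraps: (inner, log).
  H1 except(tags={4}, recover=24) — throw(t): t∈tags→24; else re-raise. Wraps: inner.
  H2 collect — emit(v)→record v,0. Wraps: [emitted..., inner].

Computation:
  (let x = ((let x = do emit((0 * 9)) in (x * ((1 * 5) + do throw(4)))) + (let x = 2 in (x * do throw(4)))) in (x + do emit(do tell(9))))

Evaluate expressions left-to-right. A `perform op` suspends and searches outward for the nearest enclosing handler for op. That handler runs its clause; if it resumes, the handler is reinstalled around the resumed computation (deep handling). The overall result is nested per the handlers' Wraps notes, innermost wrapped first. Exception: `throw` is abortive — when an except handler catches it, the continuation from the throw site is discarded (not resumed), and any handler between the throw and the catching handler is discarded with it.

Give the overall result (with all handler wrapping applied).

Answer: [0, 24]

Step-by-step:
emit(0) @ H2 ⇒ out+=0
throw(4) @ H1 caught ⇒ 24
H2 returns [0, 24]
= [0, 24]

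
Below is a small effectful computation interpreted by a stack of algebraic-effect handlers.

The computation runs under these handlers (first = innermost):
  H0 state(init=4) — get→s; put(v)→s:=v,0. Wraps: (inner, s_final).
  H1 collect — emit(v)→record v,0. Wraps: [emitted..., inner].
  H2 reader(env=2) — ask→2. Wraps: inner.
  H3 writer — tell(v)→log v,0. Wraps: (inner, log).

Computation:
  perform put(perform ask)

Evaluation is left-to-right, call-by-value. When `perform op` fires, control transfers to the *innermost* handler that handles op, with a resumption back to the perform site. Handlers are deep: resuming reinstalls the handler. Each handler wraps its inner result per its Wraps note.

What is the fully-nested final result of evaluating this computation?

Step-by-step:
ask @ H2 ⇒ 2
put(2) @ H0 ⇒ s:=2
H0 returns (0, 2)
H1 returns [(0, 2)]
H2 returns [(0, 2)]
H3 returns ([(0, 2)], ())
= ([(0, 2)], ())

Answer: ([(0, 2)], ())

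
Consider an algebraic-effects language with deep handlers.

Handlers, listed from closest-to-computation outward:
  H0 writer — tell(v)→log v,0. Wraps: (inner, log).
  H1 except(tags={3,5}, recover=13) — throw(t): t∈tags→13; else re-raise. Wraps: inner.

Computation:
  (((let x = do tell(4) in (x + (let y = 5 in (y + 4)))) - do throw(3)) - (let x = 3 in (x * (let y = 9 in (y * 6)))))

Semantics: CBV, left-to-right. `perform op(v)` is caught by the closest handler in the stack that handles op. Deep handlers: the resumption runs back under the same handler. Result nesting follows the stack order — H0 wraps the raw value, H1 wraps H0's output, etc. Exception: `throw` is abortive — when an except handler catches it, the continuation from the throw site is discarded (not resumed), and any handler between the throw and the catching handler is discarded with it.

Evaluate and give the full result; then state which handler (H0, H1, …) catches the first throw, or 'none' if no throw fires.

Answer: 13 ; first throw caught by: H1

Working:
tell(4) @ H0 ⇒ log+=4
throw(3) @ H1 caught ⇒ 13
= 13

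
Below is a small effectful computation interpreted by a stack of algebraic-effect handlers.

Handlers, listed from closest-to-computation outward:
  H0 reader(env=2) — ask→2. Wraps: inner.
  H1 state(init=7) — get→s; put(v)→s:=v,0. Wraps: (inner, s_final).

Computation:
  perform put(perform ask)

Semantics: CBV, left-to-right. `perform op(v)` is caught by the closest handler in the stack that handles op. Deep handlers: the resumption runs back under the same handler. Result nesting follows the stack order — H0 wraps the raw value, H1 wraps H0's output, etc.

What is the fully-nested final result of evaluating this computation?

Answer: (0, 2)

Evaluation trace:
ask @ H0 ⇒ 2
put(2) @ H1 ⇒ s:=2
H0 returns 0
H1 returns (0, 2)
= (0, 2)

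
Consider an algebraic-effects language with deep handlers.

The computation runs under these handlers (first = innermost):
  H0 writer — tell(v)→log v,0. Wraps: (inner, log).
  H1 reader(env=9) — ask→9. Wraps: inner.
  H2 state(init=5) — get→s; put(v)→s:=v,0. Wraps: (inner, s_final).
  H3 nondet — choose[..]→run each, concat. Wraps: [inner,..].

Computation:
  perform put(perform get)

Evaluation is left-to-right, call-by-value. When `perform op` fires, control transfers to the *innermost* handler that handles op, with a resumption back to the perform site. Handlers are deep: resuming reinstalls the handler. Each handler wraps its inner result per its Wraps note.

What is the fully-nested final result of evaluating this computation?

Answer: [((0, ()), 5)]

Step-by-step:
get @ H2 ⇒ 5
put(5) @ H2 ⇒ s:=5
H0 returns (0, ())
H1 returns (0, ())
H2 returns ((0, ()), 5)
H3 returns [((0, ()), 5)]
= [((0, ()), 5)]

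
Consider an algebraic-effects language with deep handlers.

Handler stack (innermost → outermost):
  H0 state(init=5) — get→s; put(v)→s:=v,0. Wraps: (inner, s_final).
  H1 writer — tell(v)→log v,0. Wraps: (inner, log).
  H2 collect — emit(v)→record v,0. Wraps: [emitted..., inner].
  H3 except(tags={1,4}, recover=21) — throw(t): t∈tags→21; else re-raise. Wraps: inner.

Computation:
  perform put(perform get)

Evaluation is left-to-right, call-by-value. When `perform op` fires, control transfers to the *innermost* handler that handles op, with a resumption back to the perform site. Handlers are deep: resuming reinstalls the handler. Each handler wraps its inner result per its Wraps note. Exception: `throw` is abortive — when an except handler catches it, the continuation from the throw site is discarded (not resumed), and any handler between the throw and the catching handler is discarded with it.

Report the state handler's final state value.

Step-by-step:
get @ H0 ⇒ 5
put(5) @ H0 ⇒ s:=5
H0 returns (0, 5)
H1 returns ((0, 5), ())
H2 returns [((0, 5), ())]
H3 returns [((0, 5), ())]
= [((0, 5), ())]

Answer: 5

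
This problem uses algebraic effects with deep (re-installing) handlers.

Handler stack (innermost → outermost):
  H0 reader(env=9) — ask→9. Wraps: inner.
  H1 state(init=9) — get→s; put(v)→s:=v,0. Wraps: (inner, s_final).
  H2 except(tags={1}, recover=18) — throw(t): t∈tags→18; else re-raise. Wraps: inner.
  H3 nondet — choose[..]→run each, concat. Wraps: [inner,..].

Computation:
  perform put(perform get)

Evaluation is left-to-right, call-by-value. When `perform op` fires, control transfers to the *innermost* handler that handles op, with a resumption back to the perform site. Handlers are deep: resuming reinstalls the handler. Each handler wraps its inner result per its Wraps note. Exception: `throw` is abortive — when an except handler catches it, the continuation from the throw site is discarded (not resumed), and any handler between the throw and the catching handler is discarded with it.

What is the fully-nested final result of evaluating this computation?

Answer: [(0, 9)]

Working:
get @ H1 ⇒ 9
put(9) @ H1 ⇒ s:=9
H0 returns 0
H1 returns (0, 9)
H2 returns (0, 9)
H3 returns [(0, 9)]
= [(0, 9)]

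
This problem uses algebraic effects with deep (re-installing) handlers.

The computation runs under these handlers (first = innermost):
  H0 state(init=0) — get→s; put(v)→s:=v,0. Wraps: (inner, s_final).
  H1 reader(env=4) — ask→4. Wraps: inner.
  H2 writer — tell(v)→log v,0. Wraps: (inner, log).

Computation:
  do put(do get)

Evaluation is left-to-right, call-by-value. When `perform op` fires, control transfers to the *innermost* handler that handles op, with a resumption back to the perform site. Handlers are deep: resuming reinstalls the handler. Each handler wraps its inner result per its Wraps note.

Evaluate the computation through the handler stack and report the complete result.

Answer: ((0, 0), ())

Step-by-step:
get @ H0 ⇒ 0
put(0) @ H0 ⇒ s:=0
H0 returns (0, 0)
H1 returns (0, 0)
H2 returns ((0, 0), ())
= ((0, 0), ())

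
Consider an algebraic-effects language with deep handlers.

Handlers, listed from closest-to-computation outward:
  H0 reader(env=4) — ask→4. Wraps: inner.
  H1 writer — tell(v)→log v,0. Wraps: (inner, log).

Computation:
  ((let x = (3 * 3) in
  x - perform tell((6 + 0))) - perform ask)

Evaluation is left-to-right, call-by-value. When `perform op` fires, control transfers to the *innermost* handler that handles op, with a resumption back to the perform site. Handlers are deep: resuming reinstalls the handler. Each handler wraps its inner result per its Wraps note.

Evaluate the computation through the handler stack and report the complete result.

Answer: (5, (6))

Evaluation trace:
tell(6) @ H1 ⇒ log+=6
ask @ H0 ⇒ 4
H0 returns 5
H1 returns (5, (6))
= (5, (6))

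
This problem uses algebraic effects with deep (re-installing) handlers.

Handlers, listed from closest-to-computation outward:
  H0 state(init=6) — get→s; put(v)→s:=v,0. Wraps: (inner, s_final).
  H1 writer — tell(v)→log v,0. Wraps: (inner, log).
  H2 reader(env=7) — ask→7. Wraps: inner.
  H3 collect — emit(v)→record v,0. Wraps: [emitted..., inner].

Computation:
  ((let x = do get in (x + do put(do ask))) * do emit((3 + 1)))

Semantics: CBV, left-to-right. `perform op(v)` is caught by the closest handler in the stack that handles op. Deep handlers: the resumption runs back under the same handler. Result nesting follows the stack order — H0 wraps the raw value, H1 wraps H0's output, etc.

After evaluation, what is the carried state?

Answer: 7

Evaluation trace:
get @ H0 ⇒ 6
ask @ H2 ⇒ 7
put(7) @ H0 ⇒ s:=7
emit(4) @ H3 ⇒ out+=4
H0 returns (0, 7)
H1 returns ((0, 7), ())
H2 returns ((0, 7), ())
H3 returns [4, ((0, 7), ())]
= [4, ((0, 7), ())]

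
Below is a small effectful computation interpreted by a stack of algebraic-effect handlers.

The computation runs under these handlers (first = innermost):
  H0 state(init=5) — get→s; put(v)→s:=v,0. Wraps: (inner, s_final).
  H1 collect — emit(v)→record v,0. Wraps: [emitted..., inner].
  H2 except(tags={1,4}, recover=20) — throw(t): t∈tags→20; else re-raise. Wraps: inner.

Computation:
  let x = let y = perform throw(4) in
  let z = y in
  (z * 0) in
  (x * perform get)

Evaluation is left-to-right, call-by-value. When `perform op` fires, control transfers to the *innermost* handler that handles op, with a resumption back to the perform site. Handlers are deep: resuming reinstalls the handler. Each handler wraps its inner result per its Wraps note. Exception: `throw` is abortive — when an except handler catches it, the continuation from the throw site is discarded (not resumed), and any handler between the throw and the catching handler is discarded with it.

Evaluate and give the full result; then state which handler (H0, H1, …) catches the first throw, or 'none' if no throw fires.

Step-by-step:
throw(4) @ H2 caught ⇒ 20
= 20

Answer: 20 ; first throw caught by: H2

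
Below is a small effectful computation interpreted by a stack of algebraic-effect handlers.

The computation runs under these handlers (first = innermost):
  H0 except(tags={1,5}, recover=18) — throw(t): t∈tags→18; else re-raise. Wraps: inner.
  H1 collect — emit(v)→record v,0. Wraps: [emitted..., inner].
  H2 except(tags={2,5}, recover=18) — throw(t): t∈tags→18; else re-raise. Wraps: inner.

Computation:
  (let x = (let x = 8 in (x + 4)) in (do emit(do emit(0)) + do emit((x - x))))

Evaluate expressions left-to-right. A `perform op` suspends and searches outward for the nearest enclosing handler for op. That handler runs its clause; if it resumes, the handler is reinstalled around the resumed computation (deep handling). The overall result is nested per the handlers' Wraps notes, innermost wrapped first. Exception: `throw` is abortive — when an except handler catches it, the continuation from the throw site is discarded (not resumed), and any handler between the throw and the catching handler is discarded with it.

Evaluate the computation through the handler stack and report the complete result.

Working:
emit(0) @ H1 ⇒ out+=0
emit(0) @ H1 ⇒ out+=0
emit(0) @ H1 ⇒ out+=0
H0 returns 0
H1 returns [0, 0, 0, 0]
H2 returns [0, 0, 0, 0]
= [0, 0, 0, 0]

Answer: [0, 0, 0, 0]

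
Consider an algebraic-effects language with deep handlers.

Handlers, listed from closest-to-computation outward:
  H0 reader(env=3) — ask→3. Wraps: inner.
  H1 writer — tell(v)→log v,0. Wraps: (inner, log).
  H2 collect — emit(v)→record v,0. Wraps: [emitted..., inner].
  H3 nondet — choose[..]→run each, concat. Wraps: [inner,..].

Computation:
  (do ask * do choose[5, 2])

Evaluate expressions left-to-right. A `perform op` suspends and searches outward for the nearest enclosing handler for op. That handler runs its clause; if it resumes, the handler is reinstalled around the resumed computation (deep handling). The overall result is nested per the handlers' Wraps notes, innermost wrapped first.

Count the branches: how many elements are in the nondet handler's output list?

Answer: 2

Working:
ask @ H0 ⇒ 3
choose[5, 2] @ H3
  branch[0] choose=5:
    H0 returns 15
    H1 returns (15, ())
    H2 returns [(15, ())]
    H3 returns [[(15, ())]]
  branch[1] choose=2:
    H0 returns 6
    H1 returns (6, ())
    H2 returns [(6, ())]
    H3 returns [[(6, ())]]
= [[(15, ())], [(6, ())]]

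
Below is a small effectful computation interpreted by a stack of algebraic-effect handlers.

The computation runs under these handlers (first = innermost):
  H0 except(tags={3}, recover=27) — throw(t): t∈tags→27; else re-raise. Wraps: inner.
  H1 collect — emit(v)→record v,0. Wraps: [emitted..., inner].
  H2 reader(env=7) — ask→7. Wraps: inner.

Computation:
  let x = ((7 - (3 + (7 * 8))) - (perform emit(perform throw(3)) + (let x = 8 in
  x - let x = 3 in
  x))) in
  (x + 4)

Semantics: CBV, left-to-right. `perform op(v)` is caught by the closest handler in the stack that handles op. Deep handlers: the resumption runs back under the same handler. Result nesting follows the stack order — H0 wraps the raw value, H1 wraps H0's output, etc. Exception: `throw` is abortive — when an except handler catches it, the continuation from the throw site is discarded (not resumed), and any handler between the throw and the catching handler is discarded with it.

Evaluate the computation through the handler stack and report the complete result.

Answer: [27]

Evaluation trace:
throw(3) @ H0 caught ⇒ 27
H1 returns [27]
H2 returns [27]
= [27]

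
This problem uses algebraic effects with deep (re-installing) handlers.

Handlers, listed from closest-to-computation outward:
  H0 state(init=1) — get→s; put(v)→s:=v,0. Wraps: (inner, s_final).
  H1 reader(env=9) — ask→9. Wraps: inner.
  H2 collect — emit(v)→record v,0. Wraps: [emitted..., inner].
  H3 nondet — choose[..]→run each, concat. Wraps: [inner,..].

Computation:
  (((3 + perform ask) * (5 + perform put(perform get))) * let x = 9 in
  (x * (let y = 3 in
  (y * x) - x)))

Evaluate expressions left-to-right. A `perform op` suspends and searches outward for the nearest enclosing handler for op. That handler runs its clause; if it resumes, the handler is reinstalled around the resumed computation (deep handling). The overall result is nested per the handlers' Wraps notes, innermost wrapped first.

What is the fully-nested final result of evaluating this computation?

Evaluation trace:
ask @ H1 ⇒ 9
get @ H0 ⇒ 1
put(1) @ H0 ⇒ s:=1
H0 returns (9720, 1)
H1 returns (9720, 1)
H2 returns [(9720, 1)]
H3 returns [[(9720, 1)]]
= [[(9720, 1)]]

Answer: [[(9720, 1)]]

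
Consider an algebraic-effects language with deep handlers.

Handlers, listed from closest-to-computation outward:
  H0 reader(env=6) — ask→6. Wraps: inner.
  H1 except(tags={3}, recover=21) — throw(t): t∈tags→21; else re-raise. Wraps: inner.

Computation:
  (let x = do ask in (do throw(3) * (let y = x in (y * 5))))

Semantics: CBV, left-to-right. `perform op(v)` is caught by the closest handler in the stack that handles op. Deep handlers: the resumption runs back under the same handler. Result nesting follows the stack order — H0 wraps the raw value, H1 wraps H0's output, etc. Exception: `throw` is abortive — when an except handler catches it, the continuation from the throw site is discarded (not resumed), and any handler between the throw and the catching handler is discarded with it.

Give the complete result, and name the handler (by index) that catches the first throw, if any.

Working:
ask @ H0 ⇒ 6
throw(3) @ H1 caught ⇒ 21
= 21

Answer: 21 ; first throw caught by: H1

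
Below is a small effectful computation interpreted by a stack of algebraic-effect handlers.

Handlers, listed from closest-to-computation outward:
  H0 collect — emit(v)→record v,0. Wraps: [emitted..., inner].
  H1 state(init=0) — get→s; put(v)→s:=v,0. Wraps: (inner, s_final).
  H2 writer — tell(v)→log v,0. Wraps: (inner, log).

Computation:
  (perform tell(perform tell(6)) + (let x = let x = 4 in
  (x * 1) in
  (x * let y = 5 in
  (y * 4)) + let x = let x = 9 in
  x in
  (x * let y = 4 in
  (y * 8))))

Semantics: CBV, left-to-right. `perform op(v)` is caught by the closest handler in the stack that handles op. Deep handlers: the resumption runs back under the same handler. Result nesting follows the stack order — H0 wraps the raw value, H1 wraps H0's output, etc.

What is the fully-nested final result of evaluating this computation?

Step-by-step:
tell(6) @ H2 ⇒ log+=6
tell(0) @ H2 ⇒ log+=0
H0 returns [368]
H1 returns ([368], 0)
H2 returns (([368], 0), (6, 0))
= (([368], 0), (6, 0))

Answer: (([368], 0), (6, 0))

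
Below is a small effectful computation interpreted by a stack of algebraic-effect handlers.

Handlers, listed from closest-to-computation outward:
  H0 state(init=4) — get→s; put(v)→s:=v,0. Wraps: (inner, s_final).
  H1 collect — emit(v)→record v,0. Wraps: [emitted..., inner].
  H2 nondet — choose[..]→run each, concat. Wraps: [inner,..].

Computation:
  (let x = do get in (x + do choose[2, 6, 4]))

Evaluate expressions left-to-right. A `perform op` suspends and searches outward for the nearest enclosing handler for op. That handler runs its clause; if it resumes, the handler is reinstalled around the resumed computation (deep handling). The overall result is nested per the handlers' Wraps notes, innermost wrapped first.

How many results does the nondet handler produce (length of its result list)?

Step-by-step:
get @ H0 ⇒ 4
choose[2, 6, 4] @ H2
  branch[0] choose=2:
    H0 returns (6, 4)
    H1 returns [(6, 4)]
    H2 returns [[(6, 4)]]
  branch[1] choose=6:
    H0 returns (10, 4)
    H1 returns [(10, 4)]
    H2 returns [[(10, 4)]]
  branch[2] choose=4:
    H0 returns (8, 4)
    H1 returns [(8, 4)]
    H2 returns [[(8, 4)]]
= [[(6, 4)], [(10, 4)], [(8, 4)]]

Answer: 3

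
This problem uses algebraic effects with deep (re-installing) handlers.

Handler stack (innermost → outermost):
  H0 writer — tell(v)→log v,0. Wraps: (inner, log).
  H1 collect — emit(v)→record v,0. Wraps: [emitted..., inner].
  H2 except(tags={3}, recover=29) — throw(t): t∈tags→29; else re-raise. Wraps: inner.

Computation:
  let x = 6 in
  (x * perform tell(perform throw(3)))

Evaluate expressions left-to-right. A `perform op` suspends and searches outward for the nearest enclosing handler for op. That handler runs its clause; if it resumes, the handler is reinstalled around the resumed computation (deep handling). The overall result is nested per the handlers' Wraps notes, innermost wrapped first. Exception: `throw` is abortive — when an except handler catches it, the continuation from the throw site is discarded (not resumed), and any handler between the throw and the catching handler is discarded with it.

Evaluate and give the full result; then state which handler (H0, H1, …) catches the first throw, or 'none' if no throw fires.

Answer: 29 ; first throw caught by: H2

Working:
throw(3) @ H2 caught ⇒ 29
= 29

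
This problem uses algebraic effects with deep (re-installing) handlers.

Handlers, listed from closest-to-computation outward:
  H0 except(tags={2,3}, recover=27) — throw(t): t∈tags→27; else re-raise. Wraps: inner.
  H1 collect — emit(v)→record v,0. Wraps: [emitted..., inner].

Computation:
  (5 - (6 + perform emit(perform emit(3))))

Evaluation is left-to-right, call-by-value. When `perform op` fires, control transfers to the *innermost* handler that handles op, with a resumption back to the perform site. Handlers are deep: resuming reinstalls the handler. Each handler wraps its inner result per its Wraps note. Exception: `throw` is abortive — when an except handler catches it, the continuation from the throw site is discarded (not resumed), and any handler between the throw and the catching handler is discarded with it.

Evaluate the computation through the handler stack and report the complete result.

Working:
emit(3) @ H1 ⇒ out+=3
emit(0) @ H1 ⇒ out+=0
H0 returns -1
H1 returns [3, 0, -1]
= [3, 0, -1]

Answer: [3, 0, -1]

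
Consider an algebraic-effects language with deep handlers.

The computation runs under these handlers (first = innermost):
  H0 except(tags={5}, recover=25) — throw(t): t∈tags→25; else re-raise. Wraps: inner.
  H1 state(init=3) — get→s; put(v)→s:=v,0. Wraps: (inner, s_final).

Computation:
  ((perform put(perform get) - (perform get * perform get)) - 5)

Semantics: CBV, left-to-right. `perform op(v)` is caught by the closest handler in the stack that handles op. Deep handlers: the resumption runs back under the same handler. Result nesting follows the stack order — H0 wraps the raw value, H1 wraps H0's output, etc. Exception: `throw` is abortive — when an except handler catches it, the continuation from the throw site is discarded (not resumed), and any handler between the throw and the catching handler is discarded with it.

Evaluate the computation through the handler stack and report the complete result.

Evaluation trace:
get @ H1 ⇒ 3
put(3) @ H1 ⇒ s:=3
get @ H1 ⇒ 3
get @ H1 ⇒ 3
H0 returns -14
H1 returns (-14, 3)
= (-14, 3)

Answer: (-14, 3)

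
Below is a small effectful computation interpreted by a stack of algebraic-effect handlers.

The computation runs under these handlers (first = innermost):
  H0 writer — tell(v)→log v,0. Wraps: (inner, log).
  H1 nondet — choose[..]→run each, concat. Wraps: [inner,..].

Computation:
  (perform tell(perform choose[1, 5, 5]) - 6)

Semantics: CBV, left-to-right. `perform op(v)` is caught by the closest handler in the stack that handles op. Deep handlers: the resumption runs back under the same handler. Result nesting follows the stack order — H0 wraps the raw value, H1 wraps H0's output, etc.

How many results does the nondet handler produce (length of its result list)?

Step-by-step:
choose[1, 5, 5] @ H1
  branch[0] choose=1:
    tell(1) @ H0 ⇒ log+=1
    H0 returns (-6, (1))
    H1 returns [(-6, (1))]
  branch[1] choose=5:
    tell(5) @ H0 ⇒ log+=5
    H0 returns (-6, (5))
    H1 returns [(-6, (5))]
  branch[2] choose=5:
    tell(5) @ H0 ⇒ log+=5
    H0 returns (-6, (5))
    H1 returns [(-6, (5))]
= [(-6, (1)), (-6, (5)), (-6, (5))]

Answer: 3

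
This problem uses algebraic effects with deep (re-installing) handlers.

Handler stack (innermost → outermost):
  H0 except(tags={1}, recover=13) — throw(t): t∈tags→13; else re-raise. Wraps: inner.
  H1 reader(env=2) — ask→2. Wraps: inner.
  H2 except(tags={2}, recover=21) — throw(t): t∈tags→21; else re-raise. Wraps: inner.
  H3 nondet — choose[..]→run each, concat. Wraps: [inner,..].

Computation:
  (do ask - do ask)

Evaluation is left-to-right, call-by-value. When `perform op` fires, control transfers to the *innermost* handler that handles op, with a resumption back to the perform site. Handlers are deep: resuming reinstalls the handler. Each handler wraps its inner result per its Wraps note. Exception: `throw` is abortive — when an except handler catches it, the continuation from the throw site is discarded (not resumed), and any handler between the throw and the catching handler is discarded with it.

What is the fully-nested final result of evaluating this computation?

Answer: [0]

Step-by-step:
ask @ H1 ⇒ 2
ask @ H1 ⇒ 2
H0 returns 0
H1 returns 0
H2 returns 0
H3 returns [0]
= [0]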